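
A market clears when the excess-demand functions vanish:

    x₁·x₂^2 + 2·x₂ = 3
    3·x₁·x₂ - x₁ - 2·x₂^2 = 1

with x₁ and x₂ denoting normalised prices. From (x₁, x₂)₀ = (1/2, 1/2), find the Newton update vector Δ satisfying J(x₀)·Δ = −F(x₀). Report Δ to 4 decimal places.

At (1/2, 1/2): F = (-1.8750, -1.2500).
Jacobian J = [[x₂^2, 2·x₁·x₂ + 2], [3·x₂ - 1, 3·x₁ - 4·x₂]].
At the point, J = [[0.2500, 2.5000], [0.5000, -0.5000]] (det J = -1.3750).
Solving J·Δ = −F gives Δ = (2.9545, 0.4545).

(2.9545, 0.4545)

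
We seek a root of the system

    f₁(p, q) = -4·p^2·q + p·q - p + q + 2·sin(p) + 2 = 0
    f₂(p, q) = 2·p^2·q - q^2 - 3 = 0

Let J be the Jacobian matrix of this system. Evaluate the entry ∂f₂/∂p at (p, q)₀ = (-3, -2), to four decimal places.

24.0000

∂f₂/∂p = 4·p·q.
At (-3, -2) this is 24.0000.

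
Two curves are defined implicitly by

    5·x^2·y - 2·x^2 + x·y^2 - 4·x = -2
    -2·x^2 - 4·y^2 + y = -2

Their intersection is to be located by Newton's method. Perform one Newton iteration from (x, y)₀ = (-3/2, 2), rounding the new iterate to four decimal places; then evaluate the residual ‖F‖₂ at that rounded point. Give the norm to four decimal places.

At (-3/2, 2): F = (20.0000, -16.5000).
Jacobian J = [[10·x·y - 4·x + y^2 - 4, 5·x^2 + 2·x·y], [-4·x, -8·y + 1]].
At the point, J = [[-24.0000, 5.2500], [6.0000, -15.0000]] (det J = 328.5000).
Solving J·Δ = −F gives Δ = (0.6495, -0.8402).
Then the next iterate is (x, y)₁ = (-0.8505, 1.1598).
Re-evaluating at (-0.8505, 1.1598): F = (7.005969, -3.667445), so ‖F‖₂ = 7.9078.

7.9078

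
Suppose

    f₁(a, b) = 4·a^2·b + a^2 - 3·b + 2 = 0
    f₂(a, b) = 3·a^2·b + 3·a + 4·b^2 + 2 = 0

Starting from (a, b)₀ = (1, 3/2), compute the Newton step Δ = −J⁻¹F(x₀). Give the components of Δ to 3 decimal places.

(-0.247, -1.035)

At (1, 3/2): F = (4.500, 18.500).
Jacobian J = [[8·a·b + 2·a, 4·a^2 - 3], [6·a·b + 3, 3·a^2 + 8·b]].
At the point, J = [[14.000, 1.000], [12.000, 15.000]] (det J = 198.000).
Solving J·Δ = −F gives Δ = (-0.247, -1.035).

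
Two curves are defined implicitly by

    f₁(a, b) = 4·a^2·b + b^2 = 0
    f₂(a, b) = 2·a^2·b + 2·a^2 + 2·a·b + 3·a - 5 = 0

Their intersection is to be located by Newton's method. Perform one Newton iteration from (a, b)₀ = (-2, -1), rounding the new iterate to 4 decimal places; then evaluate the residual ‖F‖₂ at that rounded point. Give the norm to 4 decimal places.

31.5389

At (-2, -1): F = (-15.0000, -7.0000).
Jacobian J = [[8·a·b, 4·a^2 + 2·b], [4·a·b + 4·a + 2·b + 3, 2·a^2 + 2·a]].
At the point, J = [[16.0000, 14.0000], [1.0000, 4.0000]] (det J = 50.0000).
Solving J·Δ = −F gives Δ = (-0.7600, 1.9400).
Then the next iterate is (a, b)₁ = (-2.7600, 0.9400).
Re-evaluating at (-2.7600, 0.9400): F = (29.525776, 11.087488), so ‖F‖₂ = 31.5389.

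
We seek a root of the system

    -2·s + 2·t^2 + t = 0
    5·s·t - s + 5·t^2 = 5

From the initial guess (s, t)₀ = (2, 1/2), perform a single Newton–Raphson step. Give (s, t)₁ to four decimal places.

At (2, 1/2): F = (-3.0000, -0.7500).
Jacobian J = [[-2, 4·t + 1], [5·t - 1, 5·s + 10·t]].
At the point, J = [[-2.0000, 3.0000], [1.5000, 15.0000]] (det J = -34.5000).
Solving J·Δ = −F gives Δ = (-1.2391, 0.1739).
Then the next iterate is (s, t)₁ = (0.7609, 0.6739).

(0.7609, 0.6739)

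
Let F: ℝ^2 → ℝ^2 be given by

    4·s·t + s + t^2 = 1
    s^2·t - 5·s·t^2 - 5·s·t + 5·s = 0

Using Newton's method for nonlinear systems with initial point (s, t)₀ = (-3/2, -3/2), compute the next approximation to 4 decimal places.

At (-3/2, -3/2): F = (8.7500, -5.2500).
Jacobian J = [[4·t + 1, 4·s + 2·t], [2·s·t - 5·t^2 - 5·t + 5, s^2 - 10·s·t - 5·s]].
At the point, J = [[-5.0000, -9.0000], [5.7500, -12.7500]] (det J = 115.5000).
Solving J·Δ = −F gives Δ = (1.3750, 0.2083).
Then the next iterate is (s, t)₁ = (-0.1250, -1.2917).

(-0.1250, -1.2917)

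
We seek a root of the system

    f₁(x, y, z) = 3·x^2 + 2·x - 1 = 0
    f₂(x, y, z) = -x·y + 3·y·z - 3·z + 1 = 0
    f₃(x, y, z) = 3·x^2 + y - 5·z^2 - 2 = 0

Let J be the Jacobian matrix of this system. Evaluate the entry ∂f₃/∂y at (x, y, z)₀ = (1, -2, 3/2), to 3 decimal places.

∂f₃/∂y = 1.
At (1, -2, 3/2) this is 1.000.

1.000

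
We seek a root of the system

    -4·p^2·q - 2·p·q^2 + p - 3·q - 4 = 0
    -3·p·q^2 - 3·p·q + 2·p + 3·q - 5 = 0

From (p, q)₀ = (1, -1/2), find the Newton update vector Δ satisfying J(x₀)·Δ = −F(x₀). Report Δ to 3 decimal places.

At (1, -1/2): F = (0.000, -3.750).
Jacobian J = [[-8·p·q - 2·q^2 + 1, -4·p^2 - 4·p·q - 3], [-3·q^2 - 3·q + 2, -6·p·q - 3·p + 3]].
At the point, J = [[4.500, -5.000], [2.750, 3.000]] (det J = 27.250).
Solving J·Δ = −F gives Δ = (0.688, 0.619).

(0.688, 0.619)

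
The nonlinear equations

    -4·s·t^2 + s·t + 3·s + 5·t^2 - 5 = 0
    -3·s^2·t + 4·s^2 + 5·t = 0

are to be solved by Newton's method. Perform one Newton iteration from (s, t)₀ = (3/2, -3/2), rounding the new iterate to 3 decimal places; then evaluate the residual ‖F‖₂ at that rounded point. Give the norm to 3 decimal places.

At (3/2, -3/2): F = (-5.000, 11.625).
Jacobian J = [[-4·t^2 + t + 3, -8·s·t + s + 10·t], [-6·s·t + 8·s, -3·s^2 + 5]].
At the point, J = [[-7.500, 4.500], [25.500, -1.750]] (det J = -101.625).
Solving J·Δ = −F gives Δ = (-0.429, 0.397).
Then the next iterate is (s, t)₁ = (1.071, -1.103).
Re-evaluating at (1.071, -1.103): F = (-2.09722, 2.86872), so ‖F‖₂ = 3.554.

3.554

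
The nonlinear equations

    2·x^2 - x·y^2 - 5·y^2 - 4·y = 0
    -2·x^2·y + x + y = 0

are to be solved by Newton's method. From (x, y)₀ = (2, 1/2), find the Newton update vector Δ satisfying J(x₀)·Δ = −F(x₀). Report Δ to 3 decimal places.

At (2, 1/2): F = (4.250, -1.500).
Jacobian J = [[4·x - y^2, -2·x·y - 10·y - 4], [-4·x·y + 1, -2·x^2 + 1]].
At the point, J = [[7.750, -11.000], [-3.000, -7.000]] (det J = -87.250).
Solving J·Δ = −F gives Δ = (-0.530, 0.013).

(-0.530, 0.013)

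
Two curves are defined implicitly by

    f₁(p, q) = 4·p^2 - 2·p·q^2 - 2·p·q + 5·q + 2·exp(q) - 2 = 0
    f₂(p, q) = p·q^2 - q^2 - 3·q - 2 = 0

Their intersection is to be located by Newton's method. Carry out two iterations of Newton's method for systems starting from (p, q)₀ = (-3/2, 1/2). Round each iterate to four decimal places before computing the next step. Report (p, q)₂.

(-1.4119, -0.9547)

At (-3/2, 1/2): F = (15.047443, -4.1250).
Jacobian J = [[8·p - 2·q^2 - 2·q, -4·p·q - 2·p + 2·exp(q) + 5], [q^2, 2·p·q - 2·q - 3]].
At the point, J = [[-13.5000, 14.297443], [0.2500, -5.5000]] (det J = 70.675639).
Solving J·Δ = −F gives Δ = (0.3365, -0.7347).
Then the next iterate is (p, q)₁ = (-1.1635, -0.2347).
Round to (-1.1635, -0.2347) and repeat: F = (3.405079, -1.415074), J = [[-8.948768, 7.816322], [0.055084, -1.984453]].
Δ = (-0.2484, -0.7200), so (p, q)₂ = (-1.4119, -0.9547).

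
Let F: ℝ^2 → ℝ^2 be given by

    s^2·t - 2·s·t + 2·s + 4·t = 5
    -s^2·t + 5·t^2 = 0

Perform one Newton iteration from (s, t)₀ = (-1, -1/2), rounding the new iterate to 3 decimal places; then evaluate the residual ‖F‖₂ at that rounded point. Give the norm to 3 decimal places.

6.520

At (-1, -1/2): F = (-10.500, 1.750).
Jacobian J = [[2·s·t - 2·t + 2, s^2 - 2·s + 4], [-2·s·t, -s^2 + 10·t]].
At the point, J = [[4.000, 7.000], [-1.000, -6.000]] (det J = -17.000).
Solving J·Δ = −F gives Δ = (2.985, -0.206).
Then the next iterate is (s, t)₁ = (1.985, -0.706).
Re-evaluating at (1.985, -0.706): F = (-3.83298, 5.27398), so ‖F‖₂ = 6.520.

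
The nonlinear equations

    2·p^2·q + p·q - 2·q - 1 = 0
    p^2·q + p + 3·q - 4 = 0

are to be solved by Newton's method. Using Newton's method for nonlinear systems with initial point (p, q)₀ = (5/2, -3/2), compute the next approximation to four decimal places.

At (5/2, -3/2): F = (-20.5000, -15.3750).
Jacobian J = [[4·p·q + q, 2·p^2 + p - 2], [2·p·q + 1, p^2 + 3]].
At the point, J = [[-16.5000, 13.0000], [-6.5000, 9.2500]] (det J = -68.1250).
Solving J·Δ = −F gives Δ = (0.1505, 1.7679).
Then the next iterate is (p, q)₁ = (2.6505, 0.2679).

(2.6505, 0.2679)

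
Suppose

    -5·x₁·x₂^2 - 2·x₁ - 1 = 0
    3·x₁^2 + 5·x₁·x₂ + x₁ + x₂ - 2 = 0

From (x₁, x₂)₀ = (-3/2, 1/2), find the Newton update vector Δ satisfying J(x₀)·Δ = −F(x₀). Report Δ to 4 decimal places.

(0.4038, -0.3417)

At (-3/2, 1/2): F = (3.8750, 0.0000).
Jacobian J = [[-5·x₂^2 - 2, -10·x₁·x₂], [6·x₁ + 5·x₂ + 1, 5·x₁ + 1]].
At the point, J = [[-3.2500, 7.5000], [-5.5000, -6.5000]] (det J = 62.3750).
Solving J·Δ = −F gives Δ = (0.4038, -0.3417).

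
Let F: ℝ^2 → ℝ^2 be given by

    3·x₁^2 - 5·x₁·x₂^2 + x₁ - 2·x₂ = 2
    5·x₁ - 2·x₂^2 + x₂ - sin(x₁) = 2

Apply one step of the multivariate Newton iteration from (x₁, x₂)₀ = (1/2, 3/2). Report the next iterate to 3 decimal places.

(0.254, 0.701)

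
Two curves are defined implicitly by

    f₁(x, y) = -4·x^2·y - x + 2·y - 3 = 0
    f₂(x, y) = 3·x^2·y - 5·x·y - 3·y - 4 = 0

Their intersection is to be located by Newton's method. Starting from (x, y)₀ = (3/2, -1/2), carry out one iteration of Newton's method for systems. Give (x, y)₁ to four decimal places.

(1.1603, -0.8855)

At (3/2, -1/2): F = (-1.0000, -2.1250).
Jacobian J = [[-8·x·y - 1, -4·x^2 + 2], [6·x·y - 5·y, 3·x^2 - 5·x - 3]].
At the point, J = [[5.0000, -7.0000], [-2.0000, -3.7500]] (det J = -32.7500).
Solving J·Δ = −F gives Δ = (-0.3397, -0.3855).
Then the next iterate is (x, y)₁ = (1.1603, -0.8855).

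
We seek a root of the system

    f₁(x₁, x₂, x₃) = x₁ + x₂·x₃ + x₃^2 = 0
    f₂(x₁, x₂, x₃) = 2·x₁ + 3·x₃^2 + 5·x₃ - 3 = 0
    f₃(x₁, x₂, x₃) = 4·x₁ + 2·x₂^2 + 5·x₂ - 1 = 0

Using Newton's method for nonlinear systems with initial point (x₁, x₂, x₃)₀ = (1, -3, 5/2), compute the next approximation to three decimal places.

(1.508, -1.853, 0.937)

At (1, -3, 5/2): F = (-0.250, 30.250, 6.000).
Jacobian J = [[1, x₃, x₂ + 2·x₃], [2, 0, 6·x₃ + 5], [4, 4·x₂ + 5, 0]].
At the point, J = [[1.000, 2.500, 2.000], [2.000, 0.000, 20.000], [4.000, -7.000, 0.000]] (det J = 312.000).
Solving J·Δ = −F gives Δ = (0.508, 1.147, -1.563).
Then the next iterate is (x₁, x₂, x₃)₁ = (1.508, -1.853, 0.937).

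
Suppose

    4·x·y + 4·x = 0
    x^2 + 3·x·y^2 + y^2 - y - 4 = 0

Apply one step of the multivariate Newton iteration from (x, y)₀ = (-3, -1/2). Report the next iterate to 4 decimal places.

(-3.0000, -1.0000)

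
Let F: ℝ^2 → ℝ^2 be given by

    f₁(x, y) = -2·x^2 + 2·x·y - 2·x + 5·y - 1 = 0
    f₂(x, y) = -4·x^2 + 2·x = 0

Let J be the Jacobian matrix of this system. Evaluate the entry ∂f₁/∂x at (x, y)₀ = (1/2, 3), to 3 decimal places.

2.000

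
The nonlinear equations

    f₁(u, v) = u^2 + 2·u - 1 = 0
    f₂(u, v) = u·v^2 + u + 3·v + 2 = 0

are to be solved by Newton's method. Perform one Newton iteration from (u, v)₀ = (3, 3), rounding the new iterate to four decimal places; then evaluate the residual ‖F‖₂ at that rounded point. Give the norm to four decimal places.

13.6633

At (3, 3): F = (14.0000, 41.0000).
Jacobian J = [[2·u + 2, 0], [v^2 + 1, 2·u·v + 3]].
At the point, J = [[8.0000, 0.0000], [10.0000, 21.0000]] (det J = 168.0000).
Solving J·Δ = −F gives Δ = (-1.7500, -1.1190).
Then the next iterate is (u, v)₁ = (1.2500, 1.8810).
Re-evaluating at (1.2500, 1.8810): F = (3.0625, 13.315701), so ‖F‖₂ = 13.6633.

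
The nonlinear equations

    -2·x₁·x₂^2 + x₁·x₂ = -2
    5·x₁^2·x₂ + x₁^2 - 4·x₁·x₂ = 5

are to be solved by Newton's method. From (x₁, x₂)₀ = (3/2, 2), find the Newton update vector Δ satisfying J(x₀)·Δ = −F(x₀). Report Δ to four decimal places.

(-0.1932, -0.5563)

At (3/2, 2): F = (-7.0000, 7.7500).
Jacobian J = [[-2·x₂^2 + x₂, -4·x₁·x₂ + x₁], [10·x₁·x₂ + 2·x₁ - 4·x₂, 5·x₁^2 - 4·x₁]].
At the point, J = [[-6.0000, -10.5000], [25.0000, 5.2500]] (det J = 231.0000).
Solving J·Δ = −F gives Δ = (-0.1932, -0.5563).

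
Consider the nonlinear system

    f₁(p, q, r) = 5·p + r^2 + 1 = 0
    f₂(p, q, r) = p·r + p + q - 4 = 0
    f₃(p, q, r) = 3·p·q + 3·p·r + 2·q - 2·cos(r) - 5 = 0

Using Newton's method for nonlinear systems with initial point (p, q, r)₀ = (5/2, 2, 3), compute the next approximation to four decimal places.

(4.8066, -1.0460, -2.6722)

At (5/2, 2, 3): F = (22.5000, 8.0000, 38.479985).
Jacobian J = [[5, 0, 2·r], [r + 1, 1, p], [3·q + 3·r, 3·p + 2, 3·p + 2·sin(r)]].
At the point, J = [[5.0000, 0.0000, 6.0000], [4.0000, 1.0000, 2.5000], [15.0000, 9.5000, 7.782240]] (det J = 58.161200).
Solving J·Δ = −F gives Δ = (2.3066, -3.0460, -5.6722).
Then the next iterate is (p, q, r)₁ = (4.8066, -1.0460, -2.6722).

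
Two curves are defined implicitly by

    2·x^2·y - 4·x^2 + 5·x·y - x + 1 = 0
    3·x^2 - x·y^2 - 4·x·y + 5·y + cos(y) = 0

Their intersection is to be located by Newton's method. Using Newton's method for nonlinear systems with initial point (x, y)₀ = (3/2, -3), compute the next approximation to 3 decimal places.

(0.895, -1.526)

At (3/2, -3): F = (-45.500, -4.73999).
Jacobian J = [[4·x·y - 8·x + 5·y - 1, 2·x^2 + 5·x], [6·x - y^2 - 4·y, -2·x·y - 4·x - sin(y) + 5]].
At the point, J = [[-46.000, 12.000], [12.000, 8.14112]] (det J = -518.49152).
Solving J·Δ = −F gives Δ = (-0.605, 1.474).
Then the next iterate is (x, y)₁ = (0.895, -1.526).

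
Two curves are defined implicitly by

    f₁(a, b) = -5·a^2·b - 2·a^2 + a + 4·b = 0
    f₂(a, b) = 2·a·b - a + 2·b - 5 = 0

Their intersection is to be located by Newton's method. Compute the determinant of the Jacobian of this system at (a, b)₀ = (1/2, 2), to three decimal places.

-41.250

J = [[-10·a·b - 4·a + 1, -5·a^2 + 4], [2·b - 1, 2·a + 2]].
At the point, J = [[-11.000, 2.750], [3.000, 3.000]].
det J = -41.250.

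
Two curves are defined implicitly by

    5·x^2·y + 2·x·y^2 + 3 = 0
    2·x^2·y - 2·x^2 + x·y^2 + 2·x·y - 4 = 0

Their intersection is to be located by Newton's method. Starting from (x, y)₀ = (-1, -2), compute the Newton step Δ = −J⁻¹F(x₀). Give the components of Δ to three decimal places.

(1.591, -2.273)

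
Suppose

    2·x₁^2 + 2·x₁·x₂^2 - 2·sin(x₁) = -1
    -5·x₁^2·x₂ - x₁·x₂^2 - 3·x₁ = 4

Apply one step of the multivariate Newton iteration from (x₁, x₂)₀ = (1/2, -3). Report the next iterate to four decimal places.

(0.9167, -0.1428)

At (1/2, -3): F = (9.541149, -6.2500).
Jacobian J = [[4·x₁ + 2·x₂^2 - 2·cos(x₁), 4·x₁·x₂], [-10·x₁·x₂ - x₂^2 - 3, -5·x₁^2 - 2·x₁·x₂]].
At the point, J = [[18.244835, -6.0000], [3.0000, 1.7500]] (det J = 49.928461).
Solving J·Δ = −F gives Δ = (0.4167, 2.8572).
Then the next iterate is (x₁, x₂)₁ = (0.9167, -0.1428).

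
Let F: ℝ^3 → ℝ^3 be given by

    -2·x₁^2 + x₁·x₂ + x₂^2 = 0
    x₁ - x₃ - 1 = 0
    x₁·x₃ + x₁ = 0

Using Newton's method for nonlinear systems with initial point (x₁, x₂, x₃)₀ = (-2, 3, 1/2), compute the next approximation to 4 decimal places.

(6.0000, -17.7500, 5.0000)

At (-2, 3, 1/2): F = (-5.0000, -3.5000, -3.0000).
Jacobian J = [[-4·x₁ + x₂, x₁ + 2·x₂, 0], [1, 0, -1], [x₃ + 1, 0, x₁]].
At the point, J = [[11.0000, 4.0000, 0.0000], [1.0000, 0.0000, -1.0000], [1.5000, 0.0000, -2.0000]] (det J = 2.0000).
Solving J·Δ = −F gives Δ = (8.0000, -20.7500, 4.5000).
Then the next iterate is (x₁, x₂, x₃)₁ = (6.0000, -17.7500, 5.0000).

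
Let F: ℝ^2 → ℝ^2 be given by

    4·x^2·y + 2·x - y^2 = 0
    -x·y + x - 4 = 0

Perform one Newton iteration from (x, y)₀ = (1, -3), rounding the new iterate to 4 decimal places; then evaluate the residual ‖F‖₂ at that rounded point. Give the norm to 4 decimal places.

At (1, -3): F = (-19.0000, 0.0000).
Jacobian J = [[8·x·y + 2, 4·x^2 - 2·y], [-y + 1, -x]].
At the point, J = [[-22.0000, 10.0000], [4.0000, -1.0000]] (det J = -18.0000).
Solving J·Δ = −F gives Δ = (1.0556, 4.2222).
Then the next iterate is (x, y)₁ = (2.0556, 1.2222).
Re-evaluating at (2.0556, 1.2222): F = (23.275009, -4.456754), so ‖F‖₂ = 23.6979.

23.6979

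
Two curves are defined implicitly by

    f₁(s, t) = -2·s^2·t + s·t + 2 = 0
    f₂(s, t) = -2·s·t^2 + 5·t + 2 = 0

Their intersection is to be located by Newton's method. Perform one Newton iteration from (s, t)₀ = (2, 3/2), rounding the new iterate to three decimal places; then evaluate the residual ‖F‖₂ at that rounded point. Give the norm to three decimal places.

4.224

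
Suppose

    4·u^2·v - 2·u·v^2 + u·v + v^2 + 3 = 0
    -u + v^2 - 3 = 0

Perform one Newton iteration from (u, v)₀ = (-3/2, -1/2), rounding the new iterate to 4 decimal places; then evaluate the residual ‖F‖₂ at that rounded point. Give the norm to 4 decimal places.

At (-3/2, -1/2): F = (0.2500, -1.2500).
Jacobian J = [[8·u·v - 2·v^2 + v, 4·u^2 - 4·u·v + u + 2·v], [-1, 2·v]].
At the point, J = [[5.0000, 3.5000], [-1.0000, -1.0000]] (det J = -1.5000).
Solving J·Δ = −F gives Δ = (2.7500, -4.0000).
Then the next iterate is (u, v)₁ = (1.2500, -4.5000).
Re-evaluating at (1.2500, -4.5000): F = (-61.1250, 16.0000), so ‖F‖₂ = 63.1844.

63.1844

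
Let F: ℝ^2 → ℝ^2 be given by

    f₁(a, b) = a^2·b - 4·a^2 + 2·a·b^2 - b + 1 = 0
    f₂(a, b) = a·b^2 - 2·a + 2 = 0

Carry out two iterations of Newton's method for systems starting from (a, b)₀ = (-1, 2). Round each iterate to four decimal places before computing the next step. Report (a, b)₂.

At (-1, 2): F = (-11.0000, 0.0000).
Jacobian J = [[2·a·b - 8·a + 2·b^2, a^2 + 4·a·b - 1], [b^2 - 2, 2·a·b]].
At the point, J = [[12.0000, -8.0000], [2.0000, -4.0000]] (det J = -32.0000).
Solving J·Δ = −F gives Δ = (1.3750, 0.6875).
Then the next iterate is (a, b)₁ = (0.3750, 2.6875).
Round to (0.3750, 2.6875) and repeat: F = (3.544922, 3.958496), J = [[13.460938, 3.171875], [5.222656, 2.015625]].
Δ = (0.5120, -3.2907), so (a, b)₂ = (0.8870, -0.6032).

(0.8870, -0.6032)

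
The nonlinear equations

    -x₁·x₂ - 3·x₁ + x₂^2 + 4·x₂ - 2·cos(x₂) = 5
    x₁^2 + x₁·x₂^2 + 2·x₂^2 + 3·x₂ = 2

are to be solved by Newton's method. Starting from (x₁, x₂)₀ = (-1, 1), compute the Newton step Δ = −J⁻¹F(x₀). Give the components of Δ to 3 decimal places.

At (-1, 1): F = (2.91940, 3.000).
Jacobian J = [[-x₂ - 3, -x₁ + 2·x₂ + 2·sin(x₂) + 4], [2·x₁ + x₂^2, 2·x₁·x₂ + 4·x₂ + 3]].
At the point, J = [[-4.000, 8.68294], [-1.000, 5.000]] (det J = -11.31706).
Solving J·Δ = −F gives Δ = (-1.012, -0.802).

(-1.012, -0.802)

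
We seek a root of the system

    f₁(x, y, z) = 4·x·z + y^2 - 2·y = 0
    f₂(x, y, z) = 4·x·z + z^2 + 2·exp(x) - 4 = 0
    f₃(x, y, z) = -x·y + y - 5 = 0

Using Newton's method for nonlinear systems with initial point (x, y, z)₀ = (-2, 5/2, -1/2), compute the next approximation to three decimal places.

(-3.123, 0.731, -0.226)

At (-2, 5/2, -1/2): F = (5.250, 0.52067, 2.500).
Jacobian J = [[4·z, 2·y - 2, 4·x], [4·z + 2·exp(x), 0, 4·x + 2·z], [-y, -x + 1, 0]].
At the point, J = [[-2.000, 3.000, -8.000], [-1.72933, 0.000, -9.000], [-2.500, 3.000, 0.000]] (det J = 55.00391).
Solving J·Δ = −F gives Δ = (-1.123, -1.769, 0.274).
Then the next iterate is (x, y, z)₁ = (-3.123, 0.731, -0.226).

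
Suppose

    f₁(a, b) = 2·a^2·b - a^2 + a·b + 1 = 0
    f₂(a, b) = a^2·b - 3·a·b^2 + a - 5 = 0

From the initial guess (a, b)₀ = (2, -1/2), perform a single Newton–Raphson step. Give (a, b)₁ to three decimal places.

(1.778, 0.111)

At (2, -1/2): F = (-8.000, -6.500).
Jacobian J = [[4·a·b - 2·a + b, 2·a^2 + a], [2·a·b - 3·b^2 + 1, a^2 - 6·a·b]].
At the point, J = [[-8.500, 10.000], [-1.750, 10.000]] (det J = -67.500).
Solving J·Δ = −F gives Δ = (-0.222, 0.611).
Then the next iterate is (a, b)₁ = (1.778, 0.111).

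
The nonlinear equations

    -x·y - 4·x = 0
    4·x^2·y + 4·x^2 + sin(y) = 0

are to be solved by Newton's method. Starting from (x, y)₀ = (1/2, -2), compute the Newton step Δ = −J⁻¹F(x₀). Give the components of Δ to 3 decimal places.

(-0.486, -0.057)

At (1/2, -2): F = (-1.000, -1.90930).
Jacobian J = [[-y - 4, -x], [8·x·y + 8·x, 4·x^2 + cos(y)]].
At the point, J = [[-2.000, -0.500], [-4.000, 0.58385]] (det J = -3.16771).
Solving J·Δ = −F gives Δ = (-0.486, -0.057).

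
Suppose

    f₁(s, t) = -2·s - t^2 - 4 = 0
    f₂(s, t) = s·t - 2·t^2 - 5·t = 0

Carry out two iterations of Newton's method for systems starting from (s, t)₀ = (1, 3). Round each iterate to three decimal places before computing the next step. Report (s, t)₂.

(-1.629, 0.038)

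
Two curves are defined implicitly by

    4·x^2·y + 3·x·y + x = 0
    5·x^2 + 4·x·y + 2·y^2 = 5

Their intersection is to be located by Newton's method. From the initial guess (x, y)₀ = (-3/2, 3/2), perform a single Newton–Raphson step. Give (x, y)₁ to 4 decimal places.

(-1.3056, 0.8735)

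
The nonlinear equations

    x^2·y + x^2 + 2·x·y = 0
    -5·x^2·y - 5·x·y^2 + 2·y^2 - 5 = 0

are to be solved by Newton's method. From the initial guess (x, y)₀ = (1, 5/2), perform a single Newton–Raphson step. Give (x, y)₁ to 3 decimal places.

At (1, 5/2): F = (8.500, -36.250).
Jacobian J = [[2·x·y + 2·x + 2·y, x^2 + 2·x], [-10·x·y - 5·y^2, -5·x^2 - 10·x·y + 4·y]].
At the point, J = [[12.000, 3.000], [-56.250, -20.000]] (det J = -71.250).
Solving J·Δ = −F gives Δ = (-0.860, 0.605).
Then the next iterate is (x, y)₁ = (0.140, 3.105).

(0.140, 3.105)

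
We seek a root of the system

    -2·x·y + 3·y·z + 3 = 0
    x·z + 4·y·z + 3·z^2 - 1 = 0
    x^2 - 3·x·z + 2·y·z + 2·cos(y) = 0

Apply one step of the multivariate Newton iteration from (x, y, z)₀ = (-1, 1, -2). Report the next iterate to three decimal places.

(-0.113, 0.745, -1.415)

At (-1, 1, -2): F = (-1.000, 5.000, -7.91940).
Jacobian J = [[-2·y, -2·x + 3·z, 3·y], [z, 4·z, x + 4·y + 6·z], [2·x - 3·z, 2·z - 2·sin(y), -3·x + 2·y]].
At the point, J = [[-2.000, -4.000, 3.000], [-2.000, -8.000, -9.000], [4.000, -5.68294, 5.000]] (det J = 416.39061).
Solving J·Δ = −F gives Δ = (0.887, -0.255, 0.585).
Then the next iterate is (x, y, z)₁ = (-0.113, 0.745, -1.415).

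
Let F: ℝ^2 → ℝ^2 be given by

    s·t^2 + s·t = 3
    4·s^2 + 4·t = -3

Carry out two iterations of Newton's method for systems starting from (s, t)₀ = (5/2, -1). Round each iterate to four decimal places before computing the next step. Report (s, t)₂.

(1.2261, -2.1548)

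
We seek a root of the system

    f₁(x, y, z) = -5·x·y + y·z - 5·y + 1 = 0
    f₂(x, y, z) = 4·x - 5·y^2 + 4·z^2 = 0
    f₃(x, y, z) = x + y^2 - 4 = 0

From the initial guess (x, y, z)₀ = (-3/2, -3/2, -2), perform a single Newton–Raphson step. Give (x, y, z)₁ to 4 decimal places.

(-1.6977, -2.6492, -3.2050)

At (-3/2, -3/2, -2): F = (0.2500, -1.2500, -3.2500).
Jacobian J = [[-5·y, -5·x + z - 5, y], [4, -10·y, 8·z], [1, 2·y, 0]].
At the point, J = [[7.5000, 0.5000, -1.5000], [4.0000, 15.0000, -16.0000], [1.0000, -3.0000, 0.0000]] (det J = -327.5000).
Solving J·Δ = −F gives Δ = (-0.1977, -1.1492, -1.2050).
Then the next iterate is (x, y, z)₁ = (-1.6977, -2.6492, -3.2050).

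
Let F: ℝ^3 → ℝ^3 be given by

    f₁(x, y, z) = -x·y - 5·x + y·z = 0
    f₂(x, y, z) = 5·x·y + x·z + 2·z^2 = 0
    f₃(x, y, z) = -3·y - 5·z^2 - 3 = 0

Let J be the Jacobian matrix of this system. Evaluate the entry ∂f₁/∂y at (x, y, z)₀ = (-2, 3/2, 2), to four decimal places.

4.0000

∂f₁/∂y = -x + z.
At (-2, 3/2, 2) this is 4.0000.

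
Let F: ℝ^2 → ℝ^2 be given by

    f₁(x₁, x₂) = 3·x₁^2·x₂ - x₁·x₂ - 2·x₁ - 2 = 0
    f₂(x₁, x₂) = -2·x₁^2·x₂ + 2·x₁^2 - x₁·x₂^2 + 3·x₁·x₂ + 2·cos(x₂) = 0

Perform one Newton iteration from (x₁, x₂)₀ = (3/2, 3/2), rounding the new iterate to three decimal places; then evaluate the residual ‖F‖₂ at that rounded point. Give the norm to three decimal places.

At (3/2, 3/2): F = (2.875, 1.26647).
Jacobian J = [[6·x₁·x₂ - x₂ - 2, 3·x₁^2 - x₁], [-4·x₁·x₂ + 4·x₁ - x₂^2 + 3·x₂, -2·x₁^2 - 2·x₁·x₂ + 3·x₁ - 2·sin(x₂)]].
At the point, J = [[10.000, 5.250], [-0.750, -6.49499]] (det J = -61.01240).
Solving J·Δ = −F gives Δ = (-0.415, 0.243).
Then the next iterate is (x₁, x₂)₁ = (1.085, 1.743).
Re-evaluating at (1.085, 1.743): F = (0.09455, 0.28512), so ‖F‖₂ = 0.300.

0.300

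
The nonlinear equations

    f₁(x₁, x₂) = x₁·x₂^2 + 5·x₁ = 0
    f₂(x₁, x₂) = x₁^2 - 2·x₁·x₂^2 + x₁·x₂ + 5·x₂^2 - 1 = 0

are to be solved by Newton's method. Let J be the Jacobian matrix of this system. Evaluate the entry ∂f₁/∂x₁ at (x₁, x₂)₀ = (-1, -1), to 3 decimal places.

∂f₁/∂x₁ = x₂^2 + 5.
At (-1, -1) this is 6.000.

6.000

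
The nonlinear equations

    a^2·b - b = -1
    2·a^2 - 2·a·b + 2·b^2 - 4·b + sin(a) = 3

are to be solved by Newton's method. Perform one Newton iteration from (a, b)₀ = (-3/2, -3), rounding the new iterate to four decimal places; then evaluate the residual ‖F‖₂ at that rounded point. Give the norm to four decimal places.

At (-3/2, -3): F = (-2.7500, 21.502505).
Jacobian J = [[2·a·b, a^2 - 1], [4·a - 2·b + cos(a), -2·a + 4·b - 4]].
At the point, J = [[9.0000, 1.2500], [0.070737, -13.0000]] (det J = -117.088422).
Solving J·Δ = −F gives Δ = (0.0758, 1.6545).
Then the next iterate is (a, b)₁ = (-1.4242, -1.3455).
Re-evaluating at (-1.4242, -1.3455): F = (-0.383639, 5.237636), so ‖F‖₂ = 5.2517.

5.2517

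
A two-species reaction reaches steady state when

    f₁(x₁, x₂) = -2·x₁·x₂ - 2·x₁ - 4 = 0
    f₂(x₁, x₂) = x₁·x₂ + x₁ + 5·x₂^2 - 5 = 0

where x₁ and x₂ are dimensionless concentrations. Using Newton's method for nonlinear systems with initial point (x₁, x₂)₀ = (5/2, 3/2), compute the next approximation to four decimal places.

(-0.5167, 1.2167)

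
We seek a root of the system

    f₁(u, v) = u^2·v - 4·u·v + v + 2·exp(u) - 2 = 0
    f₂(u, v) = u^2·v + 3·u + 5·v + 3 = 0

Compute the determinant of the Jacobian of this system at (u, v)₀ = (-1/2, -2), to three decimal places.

42.619

J = [[2·u·v - 4·v + 2·exp(u), u^2 - 4·u + 1], [2·u·v + 3, u^2 + 5]].
At the point, J = [[11.21306, 3.250], [5.000, 5.250]].
det J = 42.619.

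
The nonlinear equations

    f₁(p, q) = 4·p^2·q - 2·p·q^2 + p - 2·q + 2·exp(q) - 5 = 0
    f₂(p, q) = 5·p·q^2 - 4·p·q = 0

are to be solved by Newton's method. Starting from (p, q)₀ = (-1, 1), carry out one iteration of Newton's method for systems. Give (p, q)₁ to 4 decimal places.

(-0.7843, 0.8693)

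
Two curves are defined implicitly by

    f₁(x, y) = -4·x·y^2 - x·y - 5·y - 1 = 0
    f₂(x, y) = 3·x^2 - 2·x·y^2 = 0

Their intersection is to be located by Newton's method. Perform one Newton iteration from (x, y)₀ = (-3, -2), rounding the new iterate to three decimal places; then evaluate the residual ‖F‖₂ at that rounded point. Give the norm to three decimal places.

At (-3, -2): F = (51.000, 51.000).
Jacobian J = [[-4·y^2 - y, -8·x·y - x - 5], [6·x - 2·y^2, -4·x·y]].
At the point, J = [[-14.000, -50.000], [-26.000, -24.000]] (det J = -964.000).
Solving J·Δ = −F gives Δ = (1.376, 0.635).
Then the next iterate is (x, y)₁ = (-1.624, -1.365).
Re-evaluating at (-1.624, -1.365): F = (15.71175, 13.96388), so ‖F‖₂ = 21.020.

21.020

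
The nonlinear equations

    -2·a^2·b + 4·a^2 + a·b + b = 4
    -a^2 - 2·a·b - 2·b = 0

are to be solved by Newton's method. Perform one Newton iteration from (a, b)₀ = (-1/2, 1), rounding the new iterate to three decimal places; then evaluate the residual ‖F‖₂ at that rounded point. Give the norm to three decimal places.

At (-1/2, 1): F = (-3.000, -1.250).
Jacobian J = [[-4·a·b + 8·a + b, -2·a^2 + a + 1], [-2·a - 2·b, -2·a - 2]].
At the point, J = [[-1.000, 0.000], [-1.000, -1.000]] (det J = 1.000).
Solving J·Δ = −F gives Δ = (-3.000, 1.750).
Then the next iterate is (a, b)₁ = (-3.500, 2.750).
Re-evaluating at (-3.500, 2.750): F = (-29.250, 1.500), so ‖F‖₂ = 29.288.

29.288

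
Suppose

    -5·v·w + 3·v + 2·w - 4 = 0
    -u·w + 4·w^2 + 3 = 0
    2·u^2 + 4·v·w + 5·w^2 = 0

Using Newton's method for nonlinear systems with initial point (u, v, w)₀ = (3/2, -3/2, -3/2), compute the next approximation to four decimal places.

At (3/2, -3/2, -3/2): F = (-22.7500, 14.2500, 24.7500).
Jacobian J = [[0, -5·w + 3, -5·v + 2], [-w, 0, -u + 8·w], [4·u, 4·w, 4·v + 10·w]].
At the point, J = [[0.0000, 10.5000, 9.5000], [1.5000, 0.0000, -13.5000], [6.0000, -6.0000, -21.0000]] (det J = -605.2500).
Solving J·Δ = −F gives Δ = (1.0976, 1.1013, 1.1775).
Then the next iterate is (u, v, w)₁ = (2.5976, -0.3987, -0.3225).

(2.5976, -0.3987, -0.3225)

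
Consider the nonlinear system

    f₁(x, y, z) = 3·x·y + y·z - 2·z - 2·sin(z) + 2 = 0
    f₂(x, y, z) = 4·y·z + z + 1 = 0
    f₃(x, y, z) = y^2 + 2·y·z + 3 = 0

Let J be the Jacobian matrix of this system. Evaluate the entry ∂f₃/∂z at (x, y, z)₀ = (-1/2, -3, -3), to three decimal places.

-6.000

∂f₃/∂z = 2·y.
At (-1/2, -3, -3) this is -6.000.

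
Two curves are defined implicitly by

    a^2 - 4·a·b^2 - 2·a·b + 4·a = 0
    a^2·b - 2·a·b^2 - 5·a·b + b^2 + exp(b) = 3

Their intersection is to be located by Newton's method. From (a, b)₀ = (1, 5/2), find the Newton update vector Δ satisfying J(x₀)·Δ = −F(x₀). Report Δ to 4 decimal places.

At (1, 5/2): F = (-25.0000, -7.067506).
Jacobian J = [[2·a - 4·b^2 - 2·b + 4, -8·a·b - 2·a], [2·a·b - 2·b^2 - 5·b, a^2 - 4·a·b - 5·a + 2·b + exp(b)]].
At the point, J = [[-24.0000, -22.0000], [-20.0000, 3.182494]] (det J = -516.379855).
Solving J·Δ = −F gives Δ = (-0.4552, -0.6398).

(-0.4552, -0.6398)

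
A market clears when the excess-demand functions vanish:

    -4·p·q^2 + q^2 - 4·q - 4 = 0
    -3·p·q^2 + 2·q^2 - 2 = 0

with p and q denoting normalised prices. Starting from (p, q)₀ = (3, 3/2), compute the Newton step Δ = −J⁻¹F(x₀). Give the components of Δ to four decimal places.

(1.2016, -1.2315)

At (3, 3/2): F = (-34.7500, -17.7500).
Jacobian J = [[-4·q^2, -8·p·q + 2·q - 4], [-3·q^2, -6·p·q + 4·q]].
At the point, J = [[-9.0000, -37.0000], [-6.7500, -21.0000]] (det J = -60.7500).
Solving J·Δ = −F gives Δ = (1.2016, -1.2315).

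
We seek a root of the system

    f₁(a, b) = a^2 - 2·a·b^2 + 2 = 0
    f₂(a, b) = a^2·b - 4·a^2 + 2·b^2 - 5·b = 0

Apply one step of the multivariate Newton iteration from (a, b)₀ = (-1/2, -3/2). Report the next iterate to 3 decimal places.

At (-1/2, -3/2): F = (4.500, 10.625).
Jacobian J = [[2·a - 2·b^2, -4·a·b], [2·a·b - 8·a, a^2 + 4·b - 5]].
At the point, J = [[-5.500, -3.000], [5.500, -10.750]] (det J = 75.625).
Solving J·Δ = −F gives Δ = (0.218, 1.100).
Then the next iterate is (a, b)₁ = (-0.282, -0.400).

(-0.282, -0.400)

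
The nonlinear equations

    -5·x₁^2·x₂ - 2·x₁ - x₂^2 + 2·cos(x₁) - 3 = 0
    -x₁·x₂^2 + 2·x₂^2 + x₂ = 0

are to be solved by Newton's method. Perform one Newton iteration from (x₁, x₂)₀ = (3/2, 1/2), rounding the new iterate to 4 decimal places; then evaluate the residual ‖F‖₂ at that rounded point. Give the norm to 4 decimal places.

3.9661

At (3/2, 1/2): F = (-11.733526, 0.6250).
Jacobian J = [[-10·x₁·x₂ - 2·sin(x₁) - 2, -5·x₁^2 - 2·x₂], [-x₂^2, -2·x₁·x₂ + 4·x₂ + 1]].
At the point, J = [[-11.494990, -12.2500], [-0.2500, 1.5000]] (det J = -20.304985).
Solving J·Δ = −F gives Δ = (-0.4897, -0.4983).
Then the next iterate is (x₁, x₂)₁ = (1.0103, 0.0017).
Re-evaluating at (1.0103, 0.0017): F = (-3.966066, 0.001703), so ‖F‖₂ = 3.9661.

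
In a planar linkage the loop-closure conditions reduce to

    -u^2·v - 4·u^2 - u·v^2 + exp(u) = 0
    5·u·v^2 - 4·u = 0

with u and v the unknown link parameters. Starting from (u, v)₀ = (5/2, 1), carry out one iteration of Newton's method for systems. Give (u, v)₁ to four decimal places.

(0.9707, 0.9612)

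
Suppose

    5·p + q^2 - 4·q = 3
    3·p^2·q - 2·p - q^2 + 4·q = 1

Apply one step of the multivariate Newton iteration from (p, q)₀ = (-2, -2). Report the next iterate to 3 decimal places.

(-0.971, -1.482)

At (-2, -2): F = (-1.000, -33.000).
Jacobian J = [[5, 2·q - 4], [6·p·q - 2, 3·p^2 - 2·q + 4]].
At the point, J = [[5.000, -8.000], [22.000, 20.000]] (det J = 276.000).
Solving J·Δ = −F gives Δ = (1.029, 0.518).
Then the next iterate is (p, q)₁ = (-0.971, -1.482).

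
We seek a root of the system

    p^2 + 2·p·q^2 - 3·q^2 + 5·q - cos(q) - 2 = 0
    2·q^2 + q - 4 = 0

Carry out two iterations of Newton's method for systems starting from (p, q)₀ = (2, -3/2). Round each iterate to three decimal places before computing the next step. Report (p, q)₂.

At (2, -3/2): F = (-3.32074, -1.000).
Jacobian J = [[2·p + 2·q^2, 4·p·q - 6·q + sin(q) + 5], [0, 4·q + 1]].
At the point, J = [[8.500, 1.00251], [0.000, -5.000]] (det J = -42.500).
Solving J·Δ = −F gives Δ = (0.414, -0.200).
Then the next iterate is (p, q)₁ = (2.414, -1.700).
Round to (2.414, -1.700) and repeat: F = (0.73916, 0.080), J = [[10.608, -2.20686], [0.000, -5.800]].
Δ = (-0.067, 0.014), so (p, q)₂ = (2.347, -1.686).

(2.347, -1.686)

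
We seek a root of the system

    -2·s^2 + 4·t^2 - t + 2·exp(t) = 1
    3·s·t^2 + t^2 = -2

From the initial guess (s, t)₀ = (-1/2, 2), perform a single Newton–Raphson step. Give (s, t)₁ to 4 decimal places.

At (-1/2, 2): F = (27.278112, 0.0000).
Jacobian J = [[-4·s, 8·t + 2·exp(t) - 1], [3·t^2, 6·s·t + 2·t]].
At the point, J = [[2.0000, 29.778112], [12.0000, -2.0000]] (det J = -361.337346).
Solving J·Δ = −F gives Δ = (-0.1510, -0.9059).
Then the next iterate is (s, t)₁ = (-0.6510, 1.0941).

(-0.6510, 1.0941)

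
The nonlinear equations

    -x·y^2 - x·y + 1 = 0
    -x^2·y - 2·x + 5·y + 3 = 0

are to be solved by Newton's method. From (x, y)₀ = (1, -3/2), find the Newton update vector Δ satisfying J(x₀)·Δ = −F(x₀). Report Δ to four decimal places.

(2.2000, 0.7000)

At (1, -3/2): F = (0.2500, -5.0000).
Jacobian J = [[-y^2 - y, -2·x·y - x], [-2·x·y - 2, -x^2 + 5]].
At the point, J = [[-0.7500, 2.0000], [1.0000, 4.0000]] (det J = -5.0000).
Solving J·Δ = −F gives Δ = (2.2000, 0.7000).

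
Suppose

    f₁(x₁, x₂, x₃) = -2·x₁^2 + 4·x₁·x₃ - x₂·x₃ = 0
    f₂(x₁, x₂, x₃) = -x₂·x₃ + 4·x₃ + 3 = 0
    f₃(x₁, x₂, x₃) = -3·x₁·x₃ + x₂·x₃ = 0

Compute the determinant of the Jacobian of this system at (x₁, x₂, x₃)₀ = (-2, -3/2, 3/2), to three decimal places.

-129.000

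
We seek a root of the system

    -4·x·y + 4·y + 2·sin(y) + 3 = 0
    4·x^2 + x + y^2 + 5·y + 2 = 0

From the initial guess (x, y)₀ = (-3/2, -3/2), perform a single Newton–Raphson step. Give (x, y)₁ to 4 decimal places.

(-0.9246, -0.4604)

At (-3/2, -3/2): F = (-13.994990, 4.2500).
Jacobian J = [[-4·y, -4·x + 2·cos(y) + 4], [8·x + 1, 2·y + 5]].
At the point, J = [[6.0000, 10.141474], [-11.0000, 2.0000]] (det J = 123.556218).
Solving J·Δ = −F gives Δ = (0.5754, 1.0396).
Then the next iterate is (x, y)₁ = (-0.9246, -0.4604).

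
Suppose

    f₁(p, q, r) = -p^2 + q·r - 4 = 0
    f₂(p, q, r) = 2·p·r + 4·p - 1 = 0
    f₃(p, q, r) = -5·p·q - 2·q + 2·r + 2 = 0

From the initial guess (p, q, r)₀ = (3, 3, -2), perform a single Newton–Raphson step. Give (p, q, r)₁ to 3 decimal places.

At (3, 3, -2): F = (-19.000, -1.000, -53.000).
Jacobian J = [[-2·p, r, q], [2·r + 4, 0, 2·p], [-5·q, -5·p - 2, 2]].
At the point, J = [[-6.000, -2.000, 3.000], [0.000, 0.000, 6.000], [-15.000, -17.000, 2.000]] (det J = -432.000).
Solving J·Δ = −F gives Δ = (-2.905, -0.535, 0.167).
Then the next iterate is (p, q, r)₁ = (0.095, 2.465, -1.833).

(0.095, 2.465, -1.833)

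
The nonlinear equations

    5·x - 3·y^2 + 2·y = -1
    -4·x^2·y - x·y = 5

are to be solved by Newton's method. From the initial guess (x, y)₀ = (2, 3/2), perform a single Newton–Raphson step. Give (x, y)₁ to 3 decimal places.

(0.680, 1.593)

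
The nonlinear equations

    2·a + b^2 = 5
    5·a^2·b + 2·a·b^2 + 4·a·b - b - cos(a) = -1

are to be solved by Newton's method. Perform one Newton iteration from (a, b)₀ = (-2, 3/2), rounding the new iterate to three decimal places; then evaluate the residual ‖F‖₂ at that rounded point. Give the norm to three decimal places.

At (-2, 3/2): F = (-6.750, 8.91615).
Jacobian J = [[2, 2·b], [10·a·b + 2·b^2 + 4·b + sin(a), 5·a^2 + 4·a·b + 4·a - 1]].
At the point, J = [[2.000, 3.000], [-20.40930, -1.000]] (det J = 59.22789).
Solving J·Δ = −F gives Δ = (0.338, 2.025).
Then the next iterate is (a, b)₁ = (-1.662, 3.525).
Re-evaluating at (-1.662, 3.525): F = (4.10163, -18.48635), so ‖F‖₂ = 18.936.

18.936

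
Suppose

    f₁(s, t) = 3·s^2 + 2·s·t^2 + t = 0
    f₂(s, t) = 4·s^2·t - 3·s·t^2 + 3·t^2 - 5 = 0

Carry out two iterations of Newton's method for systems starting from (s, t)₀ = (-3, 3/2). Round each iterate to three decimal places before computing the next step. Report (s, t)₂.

At (-3, 3/2): F = (15.000, 76.000).
Jacobian J = [[6·s + 2·t^2, 4·s·t + 1], [8·s·t - 3·t^2, 4·s^2 - 6·s·t + 6·t]].
At the point, J = [[-13.500, -17.000], [-42.750, 72.000]] (det J = -1698.750).
Solving J·Δ = −F gives Δ = (1.396, -0.226).
Then the next iterate is (s, t)₁ = (-1.604, 1.274).
Round to (-1.604, 1.274) and repeat: F = (3.78562, 20.79054), J = [[-6.37785, -7.17398], [-21.21720, 30.19624]].
Δ = (0.764, -0.152), so (s, t)₂ = (-0.840, 1.122).

(-0.840, 1.122)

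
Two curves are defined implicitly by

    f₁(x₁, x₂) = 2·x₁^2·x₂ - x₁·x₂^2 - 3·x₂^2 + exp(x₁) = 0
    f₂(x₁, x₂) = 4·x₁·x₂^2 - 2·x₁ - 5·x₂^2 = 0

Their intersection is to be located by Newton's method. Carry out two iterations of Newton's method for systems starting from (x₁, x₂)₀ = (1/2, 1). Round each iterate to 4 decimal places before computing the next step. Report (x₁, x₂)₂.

(-3.6443, -1.1948)

At (1/2, 1): F = (-1.351279, -4.0000).
Jacobian J = [[4·x₁·x₂ - x₂^2 + exp(x₁), 2·x₁^2 - 2·x₁·x₂ - 6·x₂], [4·x₂^2 - 2, 8·x₁·x₂ - 10·x₂]].
At the point, J = [[2.648721, -6.5000], [2.0000, -6.0000]] (det J = -2.892328).
Solving J·Δ = −F gives Δ = (-6.1861, -2.7287).
Then the next iterate is (x₁, x₂)₁ = (-5.6861, -1.7287).
Round to (-5.6861, -1.7287) and repeat: F = (-103.753190, -71.539267), J = [[36.333233, 55.376544], [9.953615, 95.923489]].
Δ = (2.0418, 0.5339), so (x₁, x₂)₂ = (-3.6443, -1.1948).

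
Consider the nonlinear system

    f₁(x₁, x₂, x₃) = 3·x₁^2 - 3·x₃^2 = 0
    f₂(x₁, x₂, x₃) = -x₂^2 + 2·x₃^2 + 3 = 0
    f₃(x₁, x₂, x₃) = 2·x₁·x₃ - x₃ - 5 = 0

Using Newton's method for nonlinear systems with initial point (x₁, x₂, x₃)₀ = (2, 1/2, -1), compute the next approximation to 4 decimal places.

At (2, 1/2, -1): F = (9.0000, 4.7500, -8.0000).
Jacobian J = [[6·x₁, 0, -6·x₃], [0, -2·x₂, 4·x₃], [2·x₃, 0, 2·x₁ - 1]].
At the point, J = [[12.0000, 0.0000, 6.0000], [0.0000, -1.0000, -4.0000], [-2.0000, 0.0000, 3.0000]] (det J = -48.0000).
Solving J·Δ = −F gives Δ = (-1.5625, -1.7500, 1.6250).
Then the next iterate is (x₁, x₂, x₃)₁ = (0.4375, -1.2500, 0.6250).

(0.4375, -1.2500, 0.6250)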